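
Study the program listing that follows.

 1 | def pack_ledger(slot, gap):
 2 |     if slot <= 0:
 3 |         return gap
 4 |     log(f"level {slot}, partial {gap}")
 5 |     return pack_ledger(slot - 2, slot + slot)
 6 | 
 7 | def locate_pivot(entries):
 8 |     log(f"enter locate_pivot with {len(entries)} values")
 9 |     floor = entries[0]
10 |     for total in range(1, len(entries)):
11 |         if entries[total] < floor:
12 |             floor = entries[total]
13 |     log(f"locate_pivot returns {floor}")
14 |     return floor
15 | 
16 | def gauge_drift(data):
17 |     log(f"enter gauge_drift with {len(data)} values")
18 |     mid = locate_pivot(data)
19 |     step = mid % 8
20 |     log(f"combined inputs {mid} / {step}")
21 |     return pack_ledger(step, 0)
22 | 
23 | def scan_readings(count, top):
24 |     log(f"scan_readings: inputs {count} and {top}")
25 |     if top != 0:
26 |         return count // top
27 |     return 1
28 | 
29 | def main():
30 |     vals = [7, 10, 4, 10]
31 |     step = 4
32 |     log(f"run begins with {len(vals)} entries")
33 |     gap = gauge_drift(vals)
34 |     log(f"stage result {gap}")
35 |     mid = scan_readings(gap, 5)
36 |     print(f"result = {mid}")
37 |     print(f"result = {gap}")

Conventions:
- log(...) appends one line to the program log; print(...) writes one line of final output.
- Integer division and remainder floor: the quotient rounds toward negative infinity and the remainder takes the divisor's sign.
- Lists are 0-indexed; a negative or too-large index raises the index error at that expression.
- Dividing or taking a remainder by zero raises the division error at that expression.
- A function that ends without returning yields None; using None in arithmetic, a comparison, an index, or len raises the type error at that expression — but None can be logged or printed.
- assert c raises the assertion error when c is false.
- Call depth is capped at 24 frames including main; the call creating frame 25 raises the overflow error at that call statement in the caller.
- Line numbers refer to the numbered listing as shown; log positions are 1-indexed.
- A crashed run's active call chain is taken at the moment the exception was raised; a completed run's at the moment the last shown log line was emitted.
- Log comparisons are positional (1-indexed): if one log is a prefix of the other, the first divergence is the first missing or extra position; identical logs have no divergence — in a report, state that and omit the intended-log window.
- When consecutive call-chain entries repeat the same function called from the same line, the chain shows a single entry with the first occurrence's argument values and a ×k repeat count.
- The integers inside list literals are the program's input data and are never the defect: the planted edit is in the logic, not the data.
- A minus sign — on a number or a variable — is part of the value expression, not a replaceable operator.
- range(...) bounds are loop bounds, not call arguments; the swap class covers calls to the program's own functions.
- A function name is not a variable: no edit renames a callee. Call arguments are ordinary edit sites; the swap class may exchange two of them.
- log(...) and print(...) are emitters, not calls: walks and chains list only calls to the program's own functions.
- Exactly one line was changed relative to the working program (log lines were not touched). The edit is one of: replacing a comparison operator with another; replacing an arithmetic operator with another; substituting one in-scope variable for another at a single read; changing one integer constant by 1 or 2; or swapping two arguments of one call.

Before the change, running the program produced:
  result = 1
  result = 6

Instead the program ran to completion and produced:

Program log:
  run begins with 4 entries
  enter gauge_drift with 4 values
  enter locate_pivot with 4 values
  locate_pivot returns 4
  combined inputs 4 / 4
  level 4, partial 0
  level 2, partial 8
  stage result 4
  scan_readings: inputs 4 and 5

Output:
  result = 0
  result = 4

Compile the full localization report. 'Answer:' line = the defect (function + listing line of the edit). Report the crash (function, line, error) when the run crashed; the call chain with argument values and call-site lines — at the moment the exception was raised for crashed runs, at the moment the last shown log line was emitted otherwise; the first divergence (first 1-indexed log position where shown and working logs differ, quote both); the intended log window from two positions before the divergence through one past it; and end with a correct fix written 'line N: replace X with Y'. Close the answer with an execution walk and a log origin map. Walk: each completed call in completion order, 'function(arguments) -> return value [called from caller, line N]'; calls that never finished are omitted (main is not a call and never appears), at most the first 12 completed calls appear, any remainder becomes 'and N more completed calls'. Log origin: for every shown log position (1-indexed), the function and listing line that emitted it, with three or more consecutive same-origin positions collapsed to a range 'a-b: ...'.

Answer: the defect is in pack_ledger at line 5.
Key fact: The earliest visible damage is log position 7 — 'level 2, partial 8' rather than the intended 'level 2, partial 4'.
Call chain: main -> scan_readings(4, 5) (called at line 35).
First divergence: position 7; shown 'level 2, partial 8' vs intended 'level 2, partial 4'.
Intended log window:
  5: combined inputs 4 / 4
  6: level 4, partial 0
  7: level 2, partial 4
  8: stage result 6
Execution walk:
  locate_pivot([7, 10, 4, 10]) -> 4  [called from gauge_drift, line 18]
  pack_ledger(0, 4) -> 4  [called from pack_ledger, line 5]
  pack_ledger(2, 8) -> 4  [called from pack_ledger, line 5]
  pack_ledger(4, 0) -> 4  [called from gauge_drift, line 21]
  gauge_drift([7, 10, 4, 10]) -> 4  [called from main, line 33]
  scan_readings(4, 5) -> 0  [called from main, line 35]
Log origins:
  1 — main, line 32
  2 — gauge_drift, line 17
  3 — locate_pivot, line 8
  4 — locate_pivot, line 13
  5 — gauge_drift, line 20
  6 — pack_ledger, line 4
  7 — pack_ledger, line 4
  8 — main, line 34
  9 — scan_readings, line 24
A correct fix: line 5: replace `slot + slot` with `gap + slot`.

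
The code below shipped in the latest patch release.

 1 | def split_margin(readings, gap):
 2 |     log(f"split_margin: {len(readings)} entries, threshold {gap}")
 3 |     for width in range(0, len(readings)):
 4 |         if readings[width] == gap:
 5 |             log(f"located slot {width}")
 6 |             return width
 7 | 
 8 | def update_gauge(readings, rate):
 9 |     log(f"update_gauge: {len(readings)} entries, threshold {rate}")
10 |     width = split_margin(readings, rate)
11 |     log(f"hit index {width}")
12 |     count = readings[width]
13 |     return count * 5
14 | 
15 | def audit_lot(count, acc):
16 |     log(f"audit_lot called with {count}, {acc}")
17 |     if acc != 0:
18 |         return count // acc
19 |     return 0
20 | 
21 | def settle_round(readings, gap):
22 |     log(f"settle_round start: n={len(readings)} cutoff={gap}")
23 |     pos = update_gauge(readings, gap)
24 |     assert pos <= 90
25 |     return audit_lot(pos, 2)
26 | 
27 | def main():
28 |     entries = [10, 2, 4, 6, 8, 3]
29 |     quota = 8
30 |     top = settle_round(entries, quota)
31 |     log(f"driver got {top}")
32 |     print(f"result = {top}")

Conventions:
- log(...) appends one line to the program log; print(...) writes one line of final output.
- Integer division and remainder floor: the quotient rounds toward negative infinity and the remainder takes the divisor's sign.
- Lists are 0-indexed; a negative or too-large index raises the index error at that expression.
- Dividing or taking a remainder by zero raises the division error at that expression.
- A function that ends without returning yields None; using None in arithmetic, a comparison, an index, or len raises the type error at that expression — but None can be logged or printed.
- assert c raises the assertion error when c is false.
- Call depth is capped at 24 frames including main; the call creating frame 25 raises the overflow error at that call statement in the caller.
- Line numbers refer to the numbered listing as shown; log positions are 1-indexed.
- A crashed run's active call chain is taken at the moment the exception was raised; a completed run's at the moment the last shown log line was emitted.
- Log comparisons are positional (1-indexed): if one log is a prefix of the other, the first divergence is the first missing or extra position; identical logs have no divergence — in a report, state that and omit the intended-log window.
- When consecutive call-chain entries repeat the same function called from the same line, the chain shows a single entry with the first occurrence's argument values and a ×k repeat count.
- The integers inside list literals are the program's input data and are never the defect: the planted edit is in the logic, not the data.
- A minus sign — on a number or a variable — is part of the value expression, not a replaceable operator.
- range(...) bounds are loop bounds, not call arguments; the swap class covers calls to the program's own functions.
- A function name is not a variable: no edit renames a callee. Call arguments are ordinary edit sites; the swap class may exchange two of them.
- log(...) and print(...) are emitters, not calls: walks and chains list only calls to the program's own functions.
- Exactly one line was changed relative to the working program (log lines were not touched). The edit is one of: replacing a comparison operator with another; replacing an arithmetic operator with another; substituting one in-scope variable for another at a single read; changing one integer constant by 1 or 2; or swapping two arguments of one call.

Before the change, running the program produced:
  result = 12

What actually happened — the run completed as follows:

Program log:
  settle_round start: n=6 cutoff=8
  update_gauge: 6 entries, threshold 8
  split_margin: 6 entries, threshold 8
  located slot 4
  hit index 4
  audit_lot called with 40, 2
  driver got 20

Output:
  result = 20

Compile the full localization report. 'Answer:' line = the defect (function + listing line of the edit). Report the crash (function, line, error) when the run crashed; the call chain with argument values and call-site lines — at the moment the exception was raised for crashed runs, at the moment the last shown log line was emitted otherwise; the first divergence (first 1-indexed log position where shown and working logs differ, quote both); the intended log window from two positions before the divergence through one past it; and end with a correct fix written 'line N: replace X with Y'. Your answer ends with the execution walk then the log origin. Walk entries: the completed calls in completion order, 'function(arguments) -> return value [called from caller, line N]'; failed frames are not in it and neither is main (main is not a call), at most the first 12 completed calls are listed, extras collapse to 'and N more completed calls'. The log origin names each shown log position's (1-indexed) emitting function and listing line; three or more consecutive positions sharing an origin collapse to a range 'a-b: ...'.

Answer: the defect is in update_gauge at line 13.
Core observation: Position 6 is the first bad log line: 'audit_lot called with 40, 2' should read 'audit_lot called with 24, 2'.
Call chain: main.
First divergence: at position 6 the run shows 'audit_lot called with 40, 2' where the working version logs 'audit_lot called with 24, 2'.
Intended log window:
  4: located slot 4
  5: hit index 4
  6: audit_lot called with 24, 2
  7: driver got 12
Execution walk:
  split_margin([10, 2, 4, 6, 8, 3], 8) -> 4  [called from update_gauge, line 10]
  update_gauge([10, 2, 4, 6, 8, 3], 8) -> 40  [called from settle_round, line 23]
  audit_lot(40, 2) -> 20  [called from settle_round, line 25]
  settle_round([10, 2, 4, 6, 8, 3], 8) -> 20  [called from main, line 30]
Log origin:
  1: logged in settle_round at line 22
  2: logged in update_gauge at line 9
  3: logged in split_margin at line 2
  4: logged in split_margin at line 5
  5: logged in update_gauge at line 11
  6: logged in audit_lot at line 16
  7: logged in main at line 31
A correct fix: line 13: replace `5` with `3`.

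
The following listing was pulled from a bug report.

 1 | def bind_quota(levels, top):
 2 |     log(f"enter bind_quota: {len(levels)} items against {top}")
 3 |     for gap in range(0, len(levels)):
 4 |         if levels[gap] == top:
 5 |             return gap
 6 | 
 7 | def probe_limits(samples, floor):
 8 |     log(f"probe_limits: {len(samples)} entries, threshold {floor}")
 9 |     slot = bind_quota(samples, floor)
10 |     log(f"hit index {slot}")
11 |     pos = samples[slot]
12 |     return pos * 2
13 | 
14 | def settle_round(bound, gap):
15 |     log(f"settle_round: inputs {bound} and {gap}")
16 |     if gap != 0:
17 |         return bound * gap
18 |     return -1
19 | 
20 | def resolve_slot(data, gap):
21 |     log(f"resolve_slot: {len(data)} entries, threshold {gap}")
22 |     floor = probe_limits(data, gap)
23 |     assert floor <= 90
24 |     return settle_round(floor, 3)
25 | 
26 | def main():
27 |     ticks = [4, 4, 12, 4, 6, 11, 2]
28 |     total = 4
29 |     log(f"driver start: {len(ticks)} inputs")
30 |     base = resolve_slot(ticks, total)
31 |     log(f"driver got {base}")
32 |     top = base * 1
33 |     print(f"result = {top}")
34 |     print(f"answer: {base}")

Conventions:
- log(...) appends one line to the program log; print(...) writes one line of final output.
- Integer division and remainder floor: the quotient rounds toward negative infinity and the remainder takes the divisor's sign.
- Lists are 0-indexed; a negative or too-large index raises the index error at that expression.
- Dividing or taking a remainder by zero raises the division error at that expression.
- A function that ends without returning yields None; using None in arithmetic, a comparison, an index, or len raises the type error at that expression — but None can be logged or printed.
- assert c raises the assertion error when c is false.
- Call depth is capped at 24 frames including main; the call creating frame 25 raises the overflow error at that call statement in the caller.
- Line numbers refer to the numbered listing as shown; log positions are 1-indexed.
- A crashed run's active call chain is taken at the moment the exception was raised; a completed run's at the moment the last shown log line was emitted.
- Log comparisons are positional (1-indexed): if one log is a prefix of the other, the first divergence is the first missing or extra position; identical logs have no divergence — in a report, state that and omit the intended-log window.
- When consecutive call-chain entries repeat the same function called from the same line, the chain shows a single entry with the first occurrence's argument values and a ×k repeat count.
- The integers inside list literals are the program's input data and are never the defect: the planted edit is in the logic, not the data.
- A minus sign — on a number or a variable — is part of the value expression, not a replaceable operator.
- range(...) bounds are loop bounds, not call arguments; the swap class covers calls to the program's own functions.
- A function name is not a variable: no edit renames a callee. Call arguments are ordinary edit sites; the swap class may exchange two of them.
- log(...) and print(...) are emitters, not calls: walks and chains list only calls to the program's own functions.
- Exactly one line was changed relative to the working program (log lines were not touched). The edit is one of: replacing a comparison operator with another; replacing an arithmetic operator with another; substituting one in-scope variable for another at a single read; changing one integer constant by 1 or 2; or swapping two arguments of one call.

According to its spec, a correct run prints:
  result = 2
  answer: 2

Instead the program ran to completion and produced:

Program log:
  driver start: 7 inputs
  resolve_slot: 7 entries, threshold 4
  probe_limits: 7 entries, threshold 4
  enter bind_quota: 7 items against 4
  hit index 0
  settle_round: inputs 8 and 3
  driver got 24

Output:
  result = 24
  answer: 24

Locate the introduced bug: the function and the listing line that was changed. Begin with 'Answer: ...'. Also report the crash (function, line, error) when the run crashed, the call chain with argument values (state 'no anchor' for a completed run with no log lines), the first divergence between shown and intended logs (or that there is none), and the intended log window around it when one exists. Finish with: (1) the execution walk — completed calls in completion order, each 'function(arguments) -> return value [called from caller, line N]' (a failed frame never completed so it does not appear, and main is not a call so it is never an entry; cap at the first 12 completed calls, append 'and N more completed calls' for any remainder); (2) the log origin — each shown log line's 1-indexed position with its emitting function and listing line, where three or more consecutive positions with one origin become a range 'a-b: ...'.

Answer: the defect is in settle_round at line 17.
Key observation: The earliest visible damage is log position 7 — 'driver got 24' rather than the intended 'driver got 2'.
Call chain: main.
First divergence: position 7 — the shown line 'driver got 24' should read 'driver got 2'.
Intended log window:
  5: hit index 0
  6: settle_round: inputs 8 and 3
  7: driver got 2
Execution walk:
  bind_quota([4, 4, 12, 4, 6, 11, 2], 4) -> 0  [called from probe_limits, line 9]
  probe_limits([4, 4, 12, 4, 6, 11, 2], 4) -> 8  [called from resolve_slot, line 22]
  settle_round(8, 3) -> 24  [called from resolve_slot, line 24]
  resolve_slot([4, 4, 12, 4, 6, 11, 2], 4) -> 24  [called from main, line 30]
Log origins:
  1: logged in main at line 29
  2: logged in resolve_slot at line 21
  3: logged in probe_limits at line 8
  4: logged in bind_quota at line 2
  5: logged in probe_limits at line 10
  6: logged in settle_round at line 15
  7: logged in main at line 31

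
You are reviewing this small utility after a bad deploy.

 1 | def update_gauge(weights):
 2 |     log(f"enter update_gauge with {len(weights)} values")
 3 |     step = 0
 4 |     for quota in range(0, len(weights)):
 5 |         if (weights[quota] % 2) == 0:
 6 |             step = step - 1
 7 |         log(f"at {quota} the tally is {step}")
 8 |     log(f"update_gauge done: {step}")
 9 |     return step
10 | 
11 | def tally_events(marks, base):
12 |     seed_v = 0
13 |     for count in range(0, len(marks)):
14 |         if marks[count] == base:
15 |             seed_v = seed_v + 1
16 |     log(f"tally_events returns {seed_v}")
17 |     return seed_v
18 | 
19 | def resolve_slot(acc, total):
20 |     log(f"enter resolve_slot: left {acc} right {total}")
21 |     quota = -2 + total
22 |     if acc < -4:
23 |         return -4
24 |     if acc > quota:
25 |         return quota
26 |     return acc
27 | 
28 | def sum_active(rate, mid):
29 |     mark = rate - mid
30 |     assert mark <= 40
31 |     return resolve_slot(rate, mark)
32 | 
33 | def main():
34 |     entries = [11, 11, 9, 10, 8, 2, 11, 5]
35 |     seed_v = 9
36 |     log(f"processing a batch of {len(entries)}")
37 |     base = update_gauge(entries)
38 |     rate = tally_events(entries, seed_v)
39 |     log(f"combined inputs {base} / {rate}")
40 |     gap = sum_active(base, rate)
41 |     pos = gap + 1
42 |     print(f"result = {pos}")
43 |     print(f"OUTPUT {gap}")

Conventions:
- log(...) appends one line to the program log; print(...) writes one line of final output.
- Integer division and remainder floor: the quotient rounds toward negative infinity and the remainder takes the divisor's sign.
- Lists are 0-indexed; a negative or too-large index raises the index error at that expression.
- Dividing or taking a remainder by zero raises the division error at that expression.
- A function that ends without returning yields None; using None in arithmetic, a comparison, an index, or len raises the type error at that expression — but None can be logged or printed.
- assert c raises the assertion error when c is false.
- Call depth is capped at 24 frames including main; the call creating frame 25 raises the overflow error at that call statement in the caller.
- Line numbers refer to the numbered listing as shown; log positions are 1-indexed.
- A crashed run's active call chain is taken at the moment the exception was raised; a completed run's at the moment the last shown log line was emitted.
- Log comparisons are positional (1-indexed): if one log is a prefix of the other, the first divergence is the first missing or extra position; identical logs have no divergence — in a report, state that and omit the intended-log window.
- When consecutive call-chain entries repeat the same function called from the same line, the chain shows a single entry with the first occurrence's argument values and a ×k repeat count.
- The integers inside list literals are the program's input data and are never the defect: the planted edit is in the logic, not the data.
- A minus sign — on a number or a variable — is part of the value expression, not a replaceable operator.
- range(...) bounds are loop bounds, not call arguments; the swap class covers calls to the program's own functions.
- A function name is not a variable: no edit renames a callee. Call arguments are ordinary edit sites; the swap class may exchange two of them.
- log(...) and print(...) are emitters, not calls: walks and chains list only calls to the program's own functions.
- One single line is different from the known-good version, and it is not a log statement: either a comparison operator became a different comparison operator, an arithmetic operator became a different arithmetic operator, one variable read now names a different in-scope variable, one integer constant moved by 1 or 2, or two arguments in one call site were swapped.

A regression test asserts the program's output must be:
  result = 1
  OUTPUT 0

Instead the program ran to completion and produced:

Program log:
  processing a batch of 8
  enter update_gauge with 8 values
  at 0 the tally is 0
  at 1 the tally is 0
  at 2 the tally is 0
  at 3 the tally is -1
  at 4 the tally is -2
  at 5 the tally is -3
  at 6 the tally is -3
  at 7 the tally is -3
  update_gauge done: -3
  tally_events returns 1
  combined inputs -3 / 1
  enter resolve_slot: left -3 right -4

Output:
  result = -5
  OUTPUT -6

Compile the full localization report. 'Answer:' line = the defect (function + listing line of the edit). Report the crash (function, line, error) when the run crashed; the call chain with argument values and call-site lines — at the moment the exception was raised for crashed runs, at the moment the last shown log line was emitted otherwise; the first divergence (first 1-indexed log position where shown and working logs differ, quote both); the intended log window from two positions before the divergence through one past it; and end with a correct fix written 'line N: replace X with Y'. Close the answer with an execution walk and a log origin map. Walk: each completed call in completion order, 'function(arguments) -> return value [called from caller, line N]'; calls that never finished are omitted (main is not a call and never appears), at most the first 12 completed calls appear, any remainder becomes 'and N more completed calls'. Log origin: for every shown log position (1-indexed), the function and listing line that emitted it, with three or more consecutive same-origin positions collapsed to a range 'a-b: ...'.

Answer: the defect is in update_gauge at line 6.
The tell: Position 6 is the first bad log line: 'at 3 the tally is -1' should read 'at 3 the tally is 1'.
Call chain: main -> sum_active(-3, 1) (called at line 40) -> resolve_slot(-3, -4) (called at line 31).
First divergence: at position 6 the run shows 'at 3 the tally is -1' where the working version logs 'at 3 the tally is 1'.
Intended log window:
  4: at 1 the tally is 0
  5: at 2 the tally is 0
  6: at 3 the tally is 1
  7: at 4 the tally is 2
Execution walk:
  update_gauge([11, 11, 9, 10, 8, 2, 11, 5]) -> -3  [called from main, line 37]
  tally_events([11, 11, 9, 10, 8, 2, 11, 5], 9) -> 1  [called from main, line 38]
  resolve_slot(-3, -4) -> -6  [called from sum_active, line 31]
  sum_active(-3, 1) -> -6  [called from main, line 40]
Origin of each log line:
  1: logged in main at line 36
  2: logged in update_gauge at line 2
  3-10: logged in update_gauge at line 7
  11: logged in update_gauge at line 8
  12: logged in tally_events at line 16
  13: logged in main at line 39
  14: logged in resolve_slot at line 20
A correct fix: line 6: replace `-` with `+`.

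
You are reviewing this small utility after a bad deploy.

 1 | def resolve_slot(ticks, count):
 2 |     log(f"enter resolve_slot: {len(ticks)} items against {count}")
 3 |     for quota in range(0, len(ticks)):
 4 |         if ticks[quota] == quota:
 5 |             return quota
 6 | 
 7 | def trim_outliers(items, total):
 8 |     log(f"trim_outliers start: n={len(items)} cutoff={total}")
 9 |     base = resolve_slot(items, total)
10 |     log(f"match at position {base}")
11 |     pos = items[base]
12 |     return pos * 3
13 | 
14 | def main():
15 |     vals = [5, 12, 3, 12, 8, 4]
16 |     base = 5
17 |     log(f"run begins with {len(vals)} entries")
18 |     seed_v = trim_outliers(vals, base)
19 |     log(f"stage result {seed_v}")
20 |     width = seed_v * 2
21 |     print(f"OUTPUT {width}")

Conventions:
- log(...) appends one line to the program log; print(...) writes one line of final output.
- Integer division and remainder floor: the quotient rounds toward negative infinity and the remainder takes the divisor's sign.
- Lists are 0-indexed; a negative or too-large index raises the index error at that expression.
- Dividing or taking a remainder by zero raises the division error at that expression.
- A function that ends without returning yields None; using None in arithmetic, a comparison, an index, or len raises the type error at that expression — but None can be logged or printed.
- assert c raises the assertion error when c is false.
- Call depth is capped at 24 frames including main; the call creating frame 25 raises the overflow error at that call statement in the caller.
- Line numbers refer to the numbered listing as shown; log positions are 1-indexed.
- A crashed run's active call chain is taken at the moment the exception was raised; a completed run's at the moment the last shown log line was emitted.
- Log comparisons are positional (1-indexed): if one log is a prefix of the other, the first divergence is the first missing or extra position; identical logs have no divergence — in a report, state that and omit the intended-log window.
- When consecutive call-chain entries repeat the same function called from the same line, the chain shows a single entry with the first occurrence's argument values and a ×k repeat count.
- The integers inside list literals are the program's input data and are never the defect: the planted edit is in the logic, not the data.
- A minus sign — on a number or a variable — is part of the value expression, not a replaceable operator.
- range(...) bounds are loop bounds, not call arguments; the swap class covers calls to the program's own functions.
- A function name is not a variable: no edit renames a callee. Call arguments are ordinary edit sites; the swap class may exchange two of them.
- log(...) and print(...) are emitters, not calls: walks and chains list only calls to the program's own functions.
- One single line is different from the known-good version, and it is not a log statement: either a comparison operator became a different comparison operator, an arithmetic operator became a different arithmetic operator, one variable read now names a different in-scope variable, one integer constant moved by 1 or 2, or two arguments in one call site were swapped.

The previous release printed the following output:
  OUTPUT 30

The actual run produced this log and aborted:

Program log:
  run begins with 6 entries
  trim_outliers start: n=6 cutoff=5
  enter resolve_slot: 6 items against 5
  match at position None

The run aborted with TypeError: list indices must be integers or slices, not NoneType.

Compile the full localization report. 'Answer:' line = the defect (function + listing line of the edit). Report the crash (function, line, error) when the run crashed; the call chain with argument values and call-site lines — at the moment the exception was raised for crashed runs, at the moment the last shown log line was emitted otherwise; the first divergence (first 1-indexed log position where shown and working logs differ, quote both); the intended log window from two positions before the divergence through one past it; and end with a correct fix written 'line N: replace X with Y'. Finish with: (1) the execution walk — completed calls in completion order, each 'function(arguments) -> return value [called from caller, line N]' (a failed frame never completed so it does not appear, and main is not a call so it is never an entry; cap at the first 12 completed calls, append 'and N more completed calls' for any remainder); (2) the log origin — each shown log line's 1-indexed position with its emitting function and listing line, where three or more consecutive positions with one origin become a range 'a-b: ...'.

Answer: the defect is in resolve_slot at line 4.
Key fact: The log first diverges at position 4: the faulty run prints 'match at position None' where the working version prints 'match at position 0'.
Crash: trim_outliers, line 11, TypeError.
Call chain: main -> trim_outliers([5, 12, 3, 12, 8, 4], 5) (called at line 18).
First divergence: position 4 — the shown line 'match at position None' should read 'match at position 0'.
Intended log window:
  2: trim_outliers start: n=6 cutoff=5
  3: enter resolve_slot: 6 items against 5
  4: match at position 0
  5: stage result 15
Execution walk:
  resolve_slot([5, 12, 3, 12, 8, 4], 5) -> None  [called from trim_outliers, line 9]
Log origins:
  1: logged in main at line 17
  2: logged in trim_outliers at line 8
  3: logged in resolve_slot at line 2
  4: logged in trim_outliers at line 10
A correct fix: line 4: replace `ticks[quota] == quota` with `ticks[quota] == count`.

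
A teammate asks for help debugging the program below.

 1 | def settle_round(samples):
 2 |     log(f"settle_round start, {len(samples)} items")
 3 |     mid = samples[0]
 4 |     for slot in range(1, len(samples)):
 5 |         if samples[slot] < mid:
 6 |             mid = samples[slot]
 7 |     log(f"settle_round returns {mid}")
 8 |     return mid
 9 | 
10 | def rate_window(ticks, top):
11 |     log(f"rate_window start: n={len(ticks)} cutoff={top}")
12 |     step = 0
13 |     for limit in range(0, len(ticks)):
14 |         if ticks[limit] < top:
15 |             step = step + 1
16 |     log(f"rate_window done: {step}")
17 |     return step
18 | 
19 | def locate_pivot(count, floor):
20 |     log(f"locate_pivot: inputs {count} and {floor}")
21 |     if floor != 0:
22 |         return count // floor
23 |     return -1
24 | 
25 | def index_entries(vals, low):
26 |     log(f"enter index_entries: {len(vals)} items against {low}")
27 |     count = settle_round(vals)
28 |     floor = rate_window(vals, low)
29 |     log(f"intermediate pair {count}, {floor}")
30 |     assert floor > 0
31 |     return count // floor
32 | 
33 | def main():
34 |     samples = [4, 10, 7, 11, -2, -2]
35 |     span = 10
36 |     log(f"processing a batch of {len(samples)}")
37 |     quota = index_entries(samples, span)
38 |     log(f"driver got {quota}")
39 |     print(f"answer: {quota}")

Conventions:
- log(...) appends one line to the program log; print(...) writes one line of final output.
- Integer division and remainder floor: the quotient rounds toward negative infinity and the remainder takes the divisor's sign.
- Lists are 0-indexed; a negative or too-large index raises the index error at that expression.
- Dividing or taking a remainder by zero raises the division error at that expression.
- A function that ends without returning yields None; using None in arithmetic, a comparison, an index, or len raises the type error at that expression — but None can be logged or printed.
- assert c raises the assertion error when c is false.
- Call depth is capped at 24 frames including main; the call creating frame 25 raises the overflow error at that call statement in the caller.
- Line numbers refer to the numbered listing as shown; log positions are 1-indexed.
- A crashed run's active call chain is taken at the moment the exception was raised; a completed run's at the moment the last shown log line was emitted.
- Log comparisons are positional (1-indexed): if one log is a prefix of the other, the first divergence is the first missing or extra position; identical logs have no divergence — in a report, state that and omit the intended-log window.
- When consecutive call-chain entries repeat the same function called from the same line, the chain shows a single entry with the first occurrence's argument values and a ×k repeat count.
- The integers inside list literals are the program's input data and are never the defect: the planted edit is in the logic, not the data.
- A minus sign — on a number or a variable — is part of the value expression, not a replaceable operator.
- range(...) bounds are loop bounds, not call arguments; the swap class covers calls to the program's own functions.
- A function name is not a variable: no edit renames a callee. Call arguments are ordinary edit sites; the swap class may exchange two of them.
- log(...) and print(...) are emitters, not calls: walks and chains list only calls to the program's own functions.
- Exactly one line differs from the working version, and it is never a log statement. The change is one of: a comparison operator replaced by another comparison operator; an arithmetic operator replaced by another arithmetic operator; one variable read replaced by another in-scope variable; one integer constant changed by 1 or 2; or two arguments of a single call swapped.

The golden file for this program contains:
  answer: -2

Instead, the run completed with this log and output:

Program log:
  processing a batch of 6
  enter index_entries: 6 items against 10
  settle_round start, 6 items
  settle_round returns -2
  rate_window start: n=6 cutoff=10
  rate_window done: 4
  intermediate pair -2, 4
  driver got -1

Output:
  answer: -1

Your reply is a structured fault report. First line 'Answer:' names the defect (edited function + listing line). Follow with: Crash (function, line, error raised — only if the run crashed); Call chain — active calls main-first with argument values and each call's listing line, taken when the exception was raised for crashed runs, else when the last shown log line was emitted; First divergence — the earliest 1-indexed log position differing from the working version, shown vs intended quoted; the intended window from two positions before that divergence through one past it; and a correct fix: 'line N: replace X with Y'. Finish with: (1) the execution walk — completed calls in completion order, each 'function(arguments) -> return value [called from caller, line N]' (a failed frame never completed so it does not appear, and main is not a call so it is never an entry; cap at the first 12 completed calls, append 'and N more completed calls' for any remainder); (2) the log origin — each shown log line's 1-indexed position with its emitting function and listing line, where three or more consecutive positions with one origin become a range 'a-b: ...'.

Answer: the defect is in rate_window at line 14.
Key fact: Log line 6 is where behavior first shows: 'rate_window done: 4' appears instead of 'rate_window done: 1'.
Call chain: main.
First divergence: at position 6 the run shows 'rate_window done: 4' where the working version logs 'rate_window done: 1'.
Intended log window:
  4: settle_round returns -2
  5: rate_window start: n=6 cutoff=10
  6: rate_window done: 1
  7: intermediate pair -2, 1
Execution walk:
  settle_round([4, 10, 7, 11, -2, -2]) -> -2  [called from index_entries, line 27]
  rate_window([4, 10, 7, 11, -2, -2], 10) -> 4  [called from index_entries, line 28]
  index_entries([4, 10, 7, 11, -2, -2], 10) -> -1  [called from main, line 37]
Origin of each log line:
  1 — main, line 36
  2 — index_entries, line 26
  3 — settle_round, line 2
  4 — settle_round, line 7
  5 — rate_window, line 11
  6 — rate_window, line 16
  7 — index_entries, line 29
  8 — main, line 38
A correct fix: line 14: replace `<` with `==`.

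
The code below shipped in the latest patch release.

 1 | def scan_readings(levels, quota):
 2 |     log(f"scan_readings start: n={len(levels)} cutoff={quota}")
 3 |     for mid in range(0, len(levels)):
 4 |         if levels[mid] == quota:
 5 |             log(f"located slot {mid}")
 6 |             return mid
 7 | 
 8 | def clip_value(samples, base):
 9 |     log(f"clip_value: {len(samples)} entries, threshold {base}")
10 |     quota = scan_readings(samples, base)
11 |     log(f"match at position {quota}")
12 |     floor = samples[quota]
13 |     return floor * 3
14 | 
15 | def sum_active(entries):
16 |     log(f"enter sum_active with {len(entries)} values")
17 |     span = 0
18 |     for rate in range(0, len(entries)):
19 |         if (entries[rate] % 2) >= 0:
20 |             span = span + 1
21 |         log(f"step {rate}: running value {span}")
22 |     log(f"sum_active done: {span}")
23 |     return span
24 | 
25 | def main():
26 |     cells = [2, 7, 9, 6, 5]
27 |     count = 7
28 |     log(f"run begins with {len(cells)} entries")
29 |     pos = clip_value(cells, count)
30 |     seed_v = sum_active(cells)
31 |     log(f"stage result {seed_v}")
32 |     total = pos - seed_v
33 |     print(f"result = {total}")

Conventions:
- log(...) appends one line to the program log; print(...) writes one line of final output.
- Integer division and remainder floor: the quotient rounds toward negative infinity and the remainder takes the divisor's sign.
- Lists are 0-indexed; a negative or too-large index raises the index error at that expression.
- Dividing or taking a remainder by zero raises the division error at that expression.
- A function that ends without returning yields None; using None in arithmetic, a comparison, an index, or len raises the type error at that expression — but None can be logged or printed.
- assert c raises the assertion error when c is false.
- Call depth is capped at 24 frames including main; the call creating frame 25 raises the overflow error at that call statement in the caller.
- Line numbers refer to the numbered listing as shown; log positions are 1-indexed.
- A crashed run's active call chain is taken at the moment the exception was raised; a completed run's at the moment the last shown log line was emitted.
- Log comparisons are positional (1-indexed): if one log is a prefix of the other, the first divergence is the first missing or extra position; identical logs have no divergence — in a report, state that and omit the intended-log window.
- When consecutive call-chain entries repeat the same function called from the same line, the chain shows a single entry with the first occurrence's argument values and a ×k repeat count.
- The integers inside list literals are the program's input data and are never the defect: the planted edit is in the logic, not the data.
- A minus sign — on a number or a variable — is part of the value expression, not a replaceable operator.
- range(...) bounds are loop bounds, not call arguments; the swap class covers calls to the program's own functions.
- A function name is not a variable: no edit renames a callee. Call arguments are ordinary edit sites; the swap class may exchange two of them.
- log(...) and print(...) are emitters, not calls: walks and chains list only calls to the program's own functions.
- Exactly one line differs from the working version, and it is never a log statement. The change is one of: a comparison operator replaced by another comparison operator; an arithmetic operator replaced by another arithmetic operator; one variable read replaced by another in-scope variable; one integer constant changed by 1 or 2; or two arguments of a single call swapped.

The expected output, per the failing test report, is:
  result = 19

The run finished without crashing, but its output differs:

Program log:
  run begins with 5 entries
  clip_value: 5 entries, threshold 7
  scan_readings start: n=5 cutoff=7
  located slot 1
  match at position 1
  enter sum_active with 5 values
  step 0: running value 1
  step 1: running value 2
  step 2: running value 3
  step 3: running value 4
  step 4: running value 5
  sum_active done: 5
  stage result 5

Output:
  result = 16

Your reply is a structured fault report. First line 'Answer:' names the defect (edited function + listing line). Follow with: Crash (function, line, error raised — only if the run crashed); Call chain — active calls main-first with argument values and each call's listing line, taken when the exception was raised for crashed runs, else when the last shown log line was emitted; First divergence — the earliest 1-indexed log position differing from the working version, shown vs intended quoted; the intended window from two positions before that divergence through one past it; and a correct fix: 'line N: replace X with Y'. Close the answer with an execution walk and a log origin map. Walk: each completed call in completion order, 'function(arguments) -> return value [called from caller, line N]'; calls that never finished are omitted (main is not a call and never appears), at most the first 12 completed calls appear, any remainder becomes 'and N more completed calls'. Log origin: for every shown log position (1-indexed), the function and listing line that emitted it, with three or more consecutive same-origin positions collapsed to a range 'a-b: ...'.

Answer: the defect is in sum_active at line 19.
Key fact: At log position 8 the runs split — shown 'step 1: running value 2', but the working version logs 'step 1: running value 1'.
Call chain: main.
First divergence: position 8; shown 'step 1: running value 2' vs intended 'step 1: running value 1'.
Intended log window:
  6: enter sum_active with 5 values
  7: step 0: running value 1
  8: step 1: running value 1
  9: step 2: running value 1
Execution walk:
  scan_readings([2, 7, 9, 6, 5], 7) -> 1  [called from clip_value, line 10]
  clip_value([2, 7, 9, 6, 5], 7) -> 21  [called from main, line 29]
  sum_active([2, 7, 9, 6, 5]) -> 5  [called from main, line 30]
Log origin:
  1: emitted by main (line 28)
  2: emitted by clip_value (line 9)
  3: emitted by scan_readings (line 2)
  4: emitted by scan_readings (line 5)
  5: emitted by clip_value (line 11)
  6: emitted by sum_active (line 16)
  7-11: emitted by sum_active (line 21)
  12: emitted by sum_active (line 22)
  13: emitted by main (line 31)
A correct fix: line 19: replace `>=` with `==`.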